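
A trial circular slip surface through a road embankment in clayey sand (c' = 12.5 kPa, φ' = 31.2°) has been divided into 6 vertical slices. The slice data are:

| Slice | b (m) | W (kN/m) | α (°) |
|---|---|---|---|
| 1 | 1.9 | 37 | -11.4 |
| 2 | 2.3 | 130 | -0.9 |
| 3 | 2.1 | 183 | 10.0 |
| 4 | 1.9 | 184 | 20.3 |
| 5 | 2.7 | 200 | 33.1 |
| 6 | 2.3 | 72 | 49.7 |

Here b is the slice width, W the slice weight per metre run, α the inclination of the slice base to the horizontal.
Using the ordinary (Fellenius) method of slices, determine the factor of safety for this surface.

Ordinary method of slices: FS = Σ[c'·Δl_i + (W_i cosα_i)·tanφ'] / Σ W_i sinα_i, with Δl_i = b_i / cosα_i.
Slice 1: Δl = 1.9/cos(-11.4°) = 1.938 m; N'_1 = 37·cos(-11.4°) = 36.3; c'Δl = 24.23; W sinα = -7.3
Slice 2: Δl = 2.3/cos(-0.9°) = 2.300 m; N'_2 = 130·cos(-0.9°) = 130.0; c'Δl = 28.75; W sinα = -2.0
Slice 3: Δl = 2.1/cos10.0° = 2.132 m; N'_3 = 183·cos10.0° = 180.2; c'Δl = 26.65; W sinα = 31.8
Slice 4: Δl = 1.9/cos20.3° = 2.026 m; N'_4 = 184·cos20.3° = 172.6; c'Δl = 25.32; W sinα = 63.8
Slice 5: Δl = 2.7/cos33.1° = 3.223 m; N'_5 = 200·cos33.1° = 167.5; c'Δl = 40.29; W sinα = 109.2
Slice 6: Δl = 2.3/cos49.7° = 3.556 m; N'_6 = 72·cos49.7° = 46.6; c'Δl = 44.45; W sinα = 54.9
Σc'Δl = 189.7 kN/m; ΣN' = 733.2 kN/m; ΣW sinα = 250.4 kN/m
Resisting = 189.7 + 733.2·tan31.2° = 189.7 + 444.0 = 633.7 kN/m
FS = 633.7 / 250.4 = 2.531

FS = 2.53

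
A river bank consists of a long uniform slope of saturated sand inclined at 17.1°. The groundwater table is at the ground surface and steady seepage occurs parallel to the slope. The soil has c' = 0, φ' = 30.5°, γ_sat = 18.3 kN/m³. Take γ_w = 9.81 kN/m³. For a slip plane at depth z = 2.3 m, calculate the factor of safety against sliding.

FS = 0.89

With seepage parallel to the slope and the water table at the surface, the effective normal stress on the slip plane uses the buoyant unit weight γ' = γ_sat − γ_w while the driving shear stress uses γ_sat:
FS = [c' + γ' z cos²β tanφ'] / [γ_sat z sinβ cosβ]
(For c' = 0 this reduces to FS = (γ'/γ_sat)·tanφ'/tanβ.)
γ' = 18.3 − 9.81 = 8.49 kN/m³
Numerator = 0.0 + 8.49·2.3·cos²17.1°·tan30.5° = 0.0 + 8.49·2.3·0.9135·0.5890 = 10.508 kPa
Denominator = 18.3·2.3·sin17.1°·cos17.1° = 18.3·2.3·0.2940·0.9558 = 11.829 kPa
FS = 10.508 / 11.829 = 0.888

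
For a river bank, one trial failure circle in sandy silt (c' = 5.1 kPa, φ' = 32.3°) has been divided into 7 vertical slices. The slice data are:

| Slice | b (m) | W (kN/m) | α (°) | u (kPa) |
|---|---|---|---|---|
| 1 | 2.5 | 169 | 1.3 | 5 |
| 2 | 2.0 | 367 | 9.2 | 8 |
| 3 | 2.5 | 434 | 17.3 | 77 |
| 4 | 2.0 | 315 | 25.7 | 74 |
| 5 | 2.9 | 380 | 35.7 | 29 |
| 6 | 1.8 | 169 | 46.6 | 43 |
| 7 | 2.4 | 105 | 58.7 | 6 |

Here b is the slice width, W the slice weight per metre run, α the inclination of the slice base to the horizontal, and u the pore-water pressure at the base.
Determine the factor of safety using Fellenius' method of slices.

Ordinary method of slices: FS = Σ[c'·Δl_i + (W_i cosα_i − u_i·Δl_i)·tanφ'] / Σ W_i sinα_i, with Δl_i = b_i / cosα_i.
Slice 1: Δl = 2.5/cos1.3° = 2.501 m; N'_1 = 169·cos1.3° − 5·2.501 = 156.5; c'Δl = 12.75; W sinα = 3.8
Slice 2: Δl = 2.0/cos9.2° = 2.026 m; N'_2 = 367·cos9.2° − 8·2.026 = 346.1; c'Δl = 10.33; W sinα = 58.7
Slice 3: Δl = 2.5/cos17.3° = 2.618 m; N'_3 = 434·cos17.3° − 77·2.618 = 212.7; c'Δl = 13.35; W sinα = 129.1
Slice 4: Δl = 2.0/cos25.7° = 2.220 m; N'_4 = 315·cos25.7° − 74·2.220 = 119.6; c'Δl = 11.32; W sinα = 136.6
Slice 5: Δl = 2.9/cos35.7° = 3.571 m; N'_5 = 380·cos35.7° − 29·3.571 = 205.0; c'Δl = 18.21; W sinα = 221.7
Slice 6: Δl = 1.8/cos46.6° = 2.620 m; N'_6 = 169·cos46.6° − 43·2.620 = 3.5; c'Δl = 13.36; W sinα = 122.8
Slice 7: Δl = 2.4/cos58.7° = 4.620 m; N'_7 = 105·cos58.7° − 6·4.620 = 26.8; c'Δl = 23.56; W sinα = 89.7
Σc'Δl = 102.9 kN/m; ΣN' = 1070.2 kN/m; ΣW sinα = 762.4 kN/m
Resisting = 102.9 + 1070.2·tan32.3° = 102.9 + 676.5 = 779.4 kN/m
FS = 779.4 / 762.4 = 1.022

FS = 1.02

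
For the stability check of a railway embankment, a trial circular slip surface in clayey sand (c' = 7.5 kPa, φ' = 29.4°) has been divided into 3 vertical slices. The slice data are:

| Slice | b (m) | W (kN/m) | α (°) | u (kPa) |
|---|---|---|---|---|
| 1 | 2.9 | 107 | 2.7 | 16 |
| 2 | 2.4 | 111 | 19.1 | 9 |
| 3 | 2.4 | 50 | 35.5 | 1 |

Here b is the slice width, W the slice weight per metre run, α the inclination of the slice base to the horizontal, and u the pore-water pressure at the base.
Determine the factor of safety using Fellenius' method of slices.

FS = 2.34

Ordinary method of slices: FS = Σ[c'·Δl_i + (W_i cosα_i − u_i·Δl_i)·tanφ'] / Σ W_i sinα_i, with Δl_i = b_i / cosα_i.
Slice 1: Δl = 2.9/cos2.7° = 2.903 m; N'_1 = 107·cos2.7° − 16·2.903 = 60.4; c'Δl = 21.77; W sinα = 5.0
Slice 2: Δl = 2.4/cos19.1° = 2.540 m; N'_2 = 111·cos19.1° − 9·2.540 = 82.0; c'Δl = 19.05; W sinα = 36.3
Slice 3: Δl = 2.4/cos35.5° = 2.948 m; N'_3 = 50·cos35.5° − 1·2.948 = 37.8; c'Δl = 22.11; W sinα = 29.0
Σc'Δl = 62.9 kN/m; ΣN' = 180.2 kN/m; ΣW sinα = 70.4 kN/m
Resisting = 62.9 + 180.2·tan29.4° = 62.9 + 101.5 = 164.5 kN/m
FS = 164.5 / 70.4 = 2.336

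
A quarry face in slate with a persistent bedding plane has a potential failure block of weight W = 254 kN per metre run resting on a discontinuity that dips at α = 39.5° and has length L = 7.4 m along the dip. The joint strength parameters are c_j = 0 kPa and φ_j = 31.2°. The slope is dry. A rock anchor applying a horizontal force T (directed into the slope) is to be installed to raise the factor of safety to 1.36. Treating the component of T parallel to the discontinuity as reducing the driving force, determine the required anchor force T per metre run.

T = 70 kN/m

Resolving forces along and normal to the sliding plane, with the horizontal anchor force T adding T·sinα to the effective normal force and T·cosα acting up the plane against the driving force:
FS = [c_jL + (W cosα + T sinα) tanφ_j] / [W sinα − T cosα]
Without the anchor: N' = 196.0 kN/m, driving T_d = 161.6 kN/m, resisting R = 0·7.4 + 196.0·tan31.2° = 118.7 kN/m, FS = 0.73.
Setting FS = 1.36 and solving for T:
1.36·(161.6 − T cos39.5°) = 118.7 + T sin39.5°·tan31.2°
T·(sin39.5°·tan31.2° + 1.36·cos39.5°) = 1.36·161.6 − 118.7
T·(0.6361·0.6056 + 1.36·0.7716) = 219.7 − 118.7 = 101.0
T·1.4346 = 101.0
T = 70.4 kN/m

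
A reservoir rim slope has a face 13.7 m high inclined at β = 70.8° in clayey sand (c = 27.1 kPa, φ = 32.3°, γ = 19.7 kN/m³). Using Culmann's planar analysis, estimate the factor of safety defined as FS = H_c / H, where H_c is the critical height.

FS = 1.47

H_c = (4c/γ) · sinβ cosφ / [1 − cos(β − φ)]
    = (4·27.1/19.7) · sin70.8°·cos32.3° / [1 − cos38.5°]
    = 5.503 · 0.7982 / 0.2174 = 20.20 m
FS = H_c / H = 20.20 / 13.7 = 1.475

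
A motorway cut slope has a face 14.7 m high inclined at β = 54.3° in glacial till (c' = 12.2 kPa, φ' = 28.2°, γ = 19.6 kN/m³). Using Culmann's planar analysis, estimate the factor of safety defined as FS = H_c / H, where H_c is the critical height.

H_c = (4c'/γ) · sinβ cosφ' / [1 − cos(β − φ')]
    = (4·12.2/19.6) · sin54.3°·cos28.2° / [1 − cos26.1°]
    = 2.490 · 0.7157 / 0.1020 = 17.47 m
FS = H_c / H = 17.47 / 14.7 = 1.189

FS = 1.19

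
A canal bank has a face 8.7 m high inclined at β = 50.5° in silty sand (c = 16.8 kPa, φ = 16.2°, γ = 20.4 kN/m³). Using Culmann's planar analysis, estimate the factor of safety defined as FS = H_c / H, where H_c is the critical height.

H_c = (4c/γ) · sinβ cosφ / [1 − cos(β − φ)]
    = (4·16.8/20.4) · sin50.5°·cos16.2° / [1 − cos34.3°]
    = 3.294 · 0.7410 / 0.1739 = 14.04 m
FS = H_c / H = 14.04 / 8.7 = 1.613

FS = 1.61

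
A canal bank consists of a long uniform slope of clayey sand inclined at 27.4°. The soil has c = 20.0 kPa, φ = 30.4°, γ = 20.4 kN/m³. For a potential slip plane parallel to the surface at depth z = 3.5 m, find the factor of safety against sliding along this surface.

For an infinite slope with a slip plane parallel to the surface (no pore pressure): FS = [c + γz cos²β tanφ] / [γz sinβ cosβ].
γz = 20.4·3.5 = 71.40 kN/m²
Numerator = 20.0 + 71.40·cos²27.4°·tan30.4° = 20.0 + 71.40·0.7882·0.5867 = 53.018 kPa
Denominator = 71.40·sin27.4°·cos27.4° = 71.40·0.4602·0.8878 = 29.172 kPa
FS = 53.018 / 29.172 = 1.817

FS = 1.82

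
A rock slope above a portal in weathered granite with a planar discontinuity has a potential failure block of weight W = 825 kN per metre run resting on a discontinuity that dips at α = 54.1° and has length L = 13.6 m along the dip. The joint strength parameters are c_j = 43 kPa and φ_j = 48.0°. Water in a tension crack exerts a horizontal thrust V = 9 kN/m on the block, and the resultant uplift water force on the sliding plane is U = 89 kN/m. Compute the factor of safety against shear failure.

Resolving the block weight along and normal to the plane and applying the Mohr–Coulomb strength on the joint:
N' = W cosα − U − V sinα = 825·cos54.1° − 89 − 9·sin54.1° = 387.5 kN/m
Driving force T = W sinα + V cosα = 825·sin54.1° + 9·cos54.1° = 673.6 kN/m
Resisting force R = c_j·L + N'·tanφ_j = 43·13.6 + 387.5·tan48.0° = 584.8 + 430.3 = 1015.1 kN/m
FS = R / T = 1015.1 / 673.6 = 1.507

FS = 1.51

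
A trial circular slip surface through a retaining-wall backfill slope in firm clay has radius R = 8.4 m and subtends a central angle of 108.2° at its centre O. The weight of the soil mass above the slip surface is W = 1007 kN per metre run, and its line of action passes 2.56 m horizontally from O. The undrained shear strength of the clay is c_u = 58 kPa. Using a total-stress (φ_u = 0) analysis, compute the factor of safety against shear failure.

Taking moments about the centre O, the resisting moment is provided by the undrained shear strength acting along the arc:
Arc length L_a = R·θ = 8.4·(108.2°·π/180) = 8.4·1.8884 = 15.86 m
M_R = c_u·L_a·R = 58·15.86·8.4 = 7728.4 kN·m/m
M_D = W·d = 1007·2.56 = 2577.9 kN·m/m
FS = M_R / M_D = 7728.4 / 2577.9 = 2.998

FS = 3.00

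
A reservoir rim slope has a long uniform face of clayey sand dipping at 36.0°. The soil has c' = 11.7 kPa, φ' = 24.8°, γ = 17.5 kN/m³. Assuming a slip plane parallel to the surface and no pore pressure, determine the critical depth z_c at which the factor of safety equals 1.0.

z_c = 3.86 m

Setting FS = 1.00 in FS = [c' + γz cos²β tanφ'] / [γz sinβ cosβ] and solving for z:
z = c' / [γ cosβ (FS·sinβ − cosβ·tanφ')]
  = 11.7 / [17.5·cos36.0°·(1.00·sin36.0° − cos36.0°·tan24.8°)]
  = 11.7 / [17.5·0.8090·(1.00·0.5878 − 0.8090·0.4621)]
  = 11.7 / 3.0293 = 3.862 m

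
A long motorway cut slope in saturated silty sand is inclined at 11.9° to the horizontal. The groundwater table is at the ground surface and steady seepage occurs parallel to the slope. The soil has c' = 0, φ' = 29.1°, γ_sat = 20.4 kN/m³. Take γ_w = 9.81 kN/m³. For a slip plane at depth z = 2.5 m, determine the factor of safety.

FS = 1.37

With seepage parallel to the slope and the water table at the surface, the effective normal stress on the slip plane uses the buoyant unit weight γ' = γ_sat − γ_w while the driving shear stress uses γ_sat:
FS = [c' + γ' z cos²β tanφ'] / [γ_sat z sinβ cosβ]
(For c' = 0 this reduces to FS = (γ'/γ_sat)·tanφ'/tanβ.)
γ' = 20.4 − 9.81 = 10.59 kN/m³
Numerator = 0.0 + 10.59·2.5·cos²11.9°·tan29.1° = 0.0 + 10.59·2.5·0.9575·0.5566 = 14.109 kPa
Denominator = 20.4·2.5·sin11.9°·cos11.9° = 20.4·2.5·0.2062·0.9785 = 10.290 kPa
FS = 14.109 / 10.290 = 1.371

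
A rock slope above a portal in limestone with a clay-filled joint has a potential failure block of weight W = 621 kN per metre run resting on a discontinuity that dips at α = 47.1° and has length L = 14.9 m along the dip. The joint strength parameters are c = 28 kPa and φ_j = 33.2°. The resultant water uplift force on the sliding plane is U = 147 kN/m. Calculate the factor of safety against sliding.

FS = 1.31

Resolving the block weight along and normal to the plane and applying the Mohr–Coulomb strength on the joint:
N' = W cosα − U = 621·cos47.1° − 147 = 275.7 kN/m
Driving force T = W sinα = 621·sin47.1° = 454.9 kN/m
Resisting force R = c·L + N'·tanφ_j = 28·14.9 + 275.7·tan33.2° = 417.2 + 180.4 = 597.6 kN/m
FS = R / T = 597.6 / 454.9 = 1.314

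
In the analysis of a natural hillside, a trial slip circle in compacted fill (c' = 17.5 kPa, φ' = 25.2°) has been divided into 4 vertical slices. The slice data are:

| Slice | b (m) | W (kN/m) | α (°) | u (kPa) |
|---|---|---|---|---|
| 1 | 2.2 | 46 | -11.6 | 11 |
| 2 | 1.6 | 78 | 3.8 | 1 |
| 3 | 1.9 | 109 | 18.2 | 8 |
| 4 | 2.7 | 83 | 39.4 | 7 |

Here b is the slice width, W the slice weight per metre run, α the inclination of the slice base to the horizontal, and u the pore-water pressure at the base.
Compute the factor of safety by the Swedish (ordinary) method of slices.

Ordinary method of slices: FS = Σ[c'·Δl_i + (W_i cosα_i − u_i·Δl_i)·tanφ'] / Σ W_i sinα_i, with Δl_i = b_i / cosα_i.
Slice 1: Δl = 2.2/cos(-11.6°) = 2.246 m; N'_1 = 46·cos(-11.6°) − 11·2.246 = 20.4; c'Δl = 39.30; W sinα = -9.2
Slice 2: Δl = 1.6/cos3.8° = 1.604 m; N'_2 = 78·cos3.8° − 1·1.604 = 76.2; c'Δl = 28.06; W sinα = 5.2
Slice 3: Δl = 1.9/cos18.2° = 2.000 m; N'_3 = 109·cos18.2° − 8·2.000 = 87.5; c'Δl = 35.00; W sinα = 34.0
Slice 4: Δl = 2.7/cos39.4° = 3.494 m; N'_4 = 83·cos39.4° − 7·3.494 = 39.7; c'Δl = 61.15; W sinα = 52.7
Σc'Δl = 163.5 kN/m; ΣN' = 223.8 kN/m; ΣW sinα = 82.6 kN/m
Resisting = 163.5 + 223.8·tan25.2° = 163.5 + 105.3 = 268.8 kN/m
FS = 268.8 / 82.6 = 3.253

FS = 3.25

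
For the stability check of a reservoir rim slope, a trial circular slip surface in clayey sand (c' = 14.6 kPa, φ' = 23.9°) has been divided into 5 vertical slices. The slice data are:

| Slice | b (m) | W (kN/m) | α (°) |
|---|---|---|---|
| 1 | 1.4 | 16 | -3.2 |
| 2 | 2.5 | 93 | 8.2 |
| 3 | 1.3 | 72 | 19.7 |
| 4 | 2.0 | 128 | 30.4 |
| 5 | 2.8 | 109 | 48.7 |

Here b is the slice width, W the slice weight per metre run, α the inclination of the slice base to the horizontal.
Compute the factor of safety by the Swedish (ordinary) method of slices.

Ordinary method of slices: FS = Σ[c'·Δl_i + (W_i cosα_i)·tanφ'] / Σ W_i sinα_i, with Δl_i = b_i / cosα_i.
Slice 1: Δl = 1.4/cos(-3.2°) = 1.402 m; N'_1 = 16·cos(-3.2°) = 16.0; c'Δl = 20.47; W sinα = -0.9
Slice 2: Δl = 2.5/cos8.2° = 2.526 m; N'_2 = 93·cos8.2° = 92.0; c'Δl = 36.88; W sinα = 13.3
Slice 3: Δl = 1.3/cos19.7° = 1.381 m; N'_3 = 72·cos19.7° = 67.8; c'Δl = 20.16; W sinα = 24.3
Slice 4: Δl = 2.0/cos30.4° = 2.319 m; N'_4 = 128·cos30.4° = 110.4; c'Δl = 33.85; W sinα = 64.8
Slice 5: Δl = 2.8/cos48.7° = 4.242 m; N'_5 = 109·cos48.7° = 71.9; c'Δl = 61.94; W sinα = 81.9
Σc'Δl = 173.3 kN/m; ΣN' = 358.2 kN/m; ΣW sinα = 183.3 kN/m
Resisting = 173.3 + 358.2·tan23.9° = 173.3 + 158.7 = 332.0 kN/m
FS = 332.0 / 183.3 = 1.811

FS = 1.81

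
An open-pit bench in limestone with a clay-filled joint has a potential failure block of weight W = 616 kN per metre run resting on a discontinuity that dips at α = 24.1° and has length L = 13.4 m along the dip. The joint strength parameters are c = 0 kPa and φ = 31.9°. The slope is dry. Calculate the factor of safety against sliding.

FS = 1.39

Resolving the block weight along and normal to the plane and applying the Mohr–Coulomb strength on the joint:
N' = W cosα = 616·cos24.1° = 562.3 kN/m
Driving force T = W sinα = 616·sin24.1° = 251.5 kN/m
Resisting force R = c·L + N'·tanφ = 0·13.4 + 562.3·tan31.9° = 0.0 + 350.0 = 350.0 kN/m
FS = R / T = 350.0 / 251.5 = 1.391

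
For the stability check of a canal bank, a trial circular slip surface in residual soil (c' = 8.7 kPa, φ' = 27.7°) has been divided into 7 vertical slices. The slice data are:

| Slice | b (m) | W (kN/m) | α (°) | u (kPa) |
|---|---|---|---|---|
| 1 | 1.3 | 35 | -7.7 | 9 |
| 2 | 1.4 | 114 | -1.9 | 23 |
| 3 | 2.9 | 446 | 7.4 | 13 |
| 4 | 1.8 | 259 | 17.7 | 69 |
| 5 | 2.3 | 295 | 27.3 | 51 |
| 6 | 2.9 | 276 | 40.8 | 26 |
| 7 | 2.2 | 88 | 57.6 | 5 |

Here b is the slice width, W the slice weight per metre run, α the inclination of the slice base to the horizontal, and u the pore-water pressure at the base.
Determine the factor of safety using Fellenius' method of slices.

Ordinary method of slices: FS = Σ[c'·Δl_i + (W_i cosα_i − u_i·Δl_i)·tanφ'] / Σ W_i sinα_i, with Δl_i = b_i / cosα_i.
Slice 1: Δl = 1.3/cos(-7.7°) = 1.312 m; N'_1 = 35·cos(-7.7°) − 9·1.312 = 22.9; c'Δl = 11.41; W sinα = -4.7
Slice 2: Δl = 1.4/cos(-1.9°) = 1.401 m; N'_2 = 114·cos(-1.9°) − 23·1.401 = 81.7; c'Δl = 12.19; W sinα = -3.8
Slice 3: Δl = 2.9/cos7.4° = 2.924 m; N'_3 = 446·cos7.4° − 13·2.924 = 404.3; c'Δl = 25.44; W sinα = 57.4
Slice 4: Δl = 1.8/cos17.7° = 1.889 m; N'_4 = 259·cos17.7° − 69·1.889 = 116.4; c'Δl = 16.44; W sinα = 78.7
Slice 5: Δl = 2.3/cos27.3° = 2.588 m; N'_5 = 295·cos27.3° − 51·2.588 = 130.1; c'Δl = 22.52; W sinα = 135.3
Slice 6: Δl = 2.9/cos40.8° = 3.831 m; N'_6 = 276·cos40.8° − 26·3.831 = 109.3; c'Δl = 33.33; W sinα = 180.3
Slice 7: Δl = 2.2/cos57.6° = 4.106 m; N'_7 = 88·cos57.6° − 5·4.106 = 26.6; c'Δl = 35.72; W sinα = 74.3
Σc'Δl = 157.0 kN/m; ΣN' = 891.3 kN/m; ΣW sinα = 517.7 kN/m
Resisting = 157.0 + 891.3·tan27.7° = 157.0 + 468.0 = 625.0 kN/m
FS = 625.0 / 517.7 = 1.207

FS = 1.21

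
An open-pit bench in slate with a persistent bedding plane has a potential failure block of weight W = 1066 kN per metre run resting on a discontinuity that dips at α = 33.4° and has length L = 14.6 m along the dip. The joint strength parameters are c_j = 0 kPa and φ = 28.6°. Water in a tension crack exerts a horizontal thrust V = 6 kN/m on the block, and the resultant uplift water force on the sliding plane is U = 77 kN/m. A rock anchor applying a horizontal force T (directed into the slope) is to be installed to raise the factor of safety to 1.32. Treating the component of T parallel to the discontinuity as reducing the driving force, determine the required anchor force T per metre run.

T = 242 kN/m

Resolving forces along and normal to the sliding plane, with the horizontal anchor force T adding T·sinα to the effective normal force and T·cosα acting up the plane against the driving force:
FS = [c_jL + (W cosα − U − V sinα + T sinα) tanφ] / [W sinα + V cosα − T cosα]
Without the anchor: N' = 809.6 kN/m, driving T_d = 591.8 kN/m, resisting R = 0·14.6 + 809.6·tan28.6° = 441.4 kN/m, FS = 0.75.
Setting FS = 1.32 and solving for T:
1.32·(591.8 − T cos33.4°) = 441.4 + T sin33.4°·tan28.6°
T·(sin33.4°·tan28.6° + 1.32·cos33.4°) = 1.32·591.8 − 441.4
T·(0.5505·0.5452 + 1.32·0.8348) = 781.2 − 441.4 = 339.8
T·1.4021 = 339.8
T = 242.3 kN/m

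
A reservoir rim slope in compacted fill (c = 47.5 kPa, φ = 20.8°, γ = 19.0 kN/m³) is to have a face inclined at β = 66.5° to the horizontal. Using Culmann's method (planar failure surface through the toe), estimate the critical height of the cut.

Culmann's analysis gives the critical failure plane at α_cr = (β + φ)/2 = (66.5 + 20.8)/2 = 43.6°, and the critical height
H_c = (4c/γ) · sinβ cosφ / [1 − cos(β − φ)]
    = (4·47.5/19.0) · sin66.5°·cos20.8° / [1 − cos(45.7°)]
    = 10.000 · 0.9171·0.9348 / [1 − 0.6984]
    = 10.000 · 0.8573 / 0.3016
    = 28.43 m

H_c = 28.43 m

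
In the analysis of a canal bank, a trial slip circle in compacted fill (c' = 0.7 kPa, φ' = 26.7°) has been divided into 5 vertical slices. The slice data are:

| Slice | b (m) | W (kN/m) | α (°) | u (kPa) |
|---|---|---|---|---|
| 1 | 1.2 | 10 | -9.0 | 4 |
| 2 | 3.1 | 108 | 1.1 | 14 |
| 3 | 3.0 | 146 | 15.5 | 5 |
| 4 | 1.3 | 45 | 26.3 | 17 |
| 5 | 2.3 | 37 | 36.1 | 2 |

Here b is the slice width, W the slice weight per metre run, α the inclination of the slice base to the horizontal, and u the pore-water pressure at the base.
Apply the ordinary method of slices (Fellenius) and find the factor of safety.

Ordinary method of slices: FS = Σ[c'·Δl_i + (W_i cosα_i − u_i·Δl_i)·tanφ'] / Σ W_i sinα_i, with Δl_i = b_i / cosα_i.
Slice 1: Δl = 1.2/cos(-9.0°) = 1.215 m; N'_1 = 10·cos(-9.0°) − 4·1.215 = 5.0; c'Δl = 0.85; W sinα = -1.6
Slice 2: Δl = 3.1/cos1.1° = 3.101 m; N'_2 = 108·cos1.1° − 14·3.101 = 64.6; c'Δl = 2.17; W sinα = 2.1
Slice 3: Δl = 3.0/cos15.5° = 3.113 m; N'_3 = 146·cos15.5° − 5·3.113 = 125.1; c'Δl = 2.18; W sinα = 39.0
Slice 4: Δl = 1.3/cos26.3° = 1.450 m; N'_4 = 45·cos26.3° − 17·1.450 = 15.7; c'Δl = 1.02; W sinα = 19.9
Slice 5: Δl = 2.3/cos36.1° = 2.847 m; N'_5 = 37·cos36.1° − 2·2.847 = 24.2; c'Δl = 1.99; W sinα = 21.8
Σc'Δl = 8.2 kN/m; ΣN' = 234.6 kN/m; ΣW sinα = 81.3 kN/m
Resisting = 8.2 + 234.6·tan26.7° = 8.2 + 118.0 = 126.2 kN/m
FS = 126.2 / 81.3 = 1.553

FS = 1.55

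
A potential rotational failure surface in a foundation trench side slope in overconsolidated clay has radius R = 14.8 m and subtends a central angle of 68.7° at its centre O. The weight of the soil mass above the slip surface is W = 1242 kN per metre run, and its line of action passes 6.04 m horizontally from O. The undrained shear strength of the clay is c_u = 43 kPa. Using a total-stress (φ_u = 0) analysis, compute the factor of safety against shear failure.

Taking moments about the centre O, the resisting moment is provided by the undrained shear strength acting along the arc:
Arc length L_a = R·θ = 14.8·(68.7°·π/180) = 14.8·1.1990 = 17.75 m
M_R = c_u·L_a·R = 43·17.75·14.8 = 11293.4 kN·m/m
M_D = W·d = 1242·6.04 = 7501.7 kN·m/m
FS = M_R / M_D = 11293.4 / 7501.7 = 1.505

FS = 1.51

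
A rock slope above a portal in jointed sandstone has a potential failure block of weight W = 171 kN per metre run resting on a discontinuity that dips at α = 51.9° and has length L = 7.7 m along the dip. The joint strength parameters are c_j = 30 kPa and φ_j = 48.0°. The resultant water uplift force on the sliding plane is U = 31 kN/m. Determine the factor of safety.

FS = 2.33

Resolving the block weight along and normal to the plane and applying the Mohr–Coulomb strength on the joint:
N' = W cosα − U = 171·cos51.9° − 31 = 74.5 kN/m
Driving force T = W sinα = 171·sin51.9° = 134.6 kN/m
Resisting force R = c_j·L + N'·tanφ_j = 30·7.7 + 74.5·tan48.0° = 231.0 + 82.8 = 313.8 kN/m
FS = R / T = 313.8 / 134.6 = 2.332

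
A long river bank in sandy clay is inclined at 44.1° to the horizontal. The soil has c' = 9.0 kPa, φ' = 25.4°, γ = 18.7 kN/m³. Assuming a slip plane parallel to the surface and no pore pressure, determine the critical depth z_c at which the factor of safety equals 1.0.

Setting FS = 1.00 in FS = [c' + γz cos²β tanφ'] / [γz sinβ cosβ] and solving for z:
z = c' / [γ cosβ (FS·sinβ − cosβ·tanφ')]
  = 9.0 / [18.7·cos44.1°·(1.00·sin44.1° − cos44.1°·tan25.4°)]
  = 9.0 / [18.7·0.7181·(1.00·0.6959 − 0.7181·0.4748)]
  = 9.0 / 4.7662 = 1.888 m

z_c = 1.89 m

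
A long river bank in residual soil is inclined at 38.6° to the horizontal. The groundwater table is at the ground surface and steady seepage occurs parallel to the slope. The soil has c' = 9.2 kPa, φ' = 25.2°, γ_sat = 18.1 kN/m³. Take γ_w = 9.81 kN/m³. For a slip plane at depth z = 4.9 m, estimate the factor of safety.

With seepage parallel to the slope and the water table at the surface, the effective normal stress on the slip plane uses the buoyant unit weight γ' = γ_sat − γ_w while the driving shear stress uses γ_sat:
FS = [c' + γ' z cos²β tanφ'] / [γ_sat z sinβ cosβ]
γ' = 18.1 − 9.81 = 8.29 kN/m³
Numerator = 9.2 + 8.29·4.9·cos²38.6°·tan25.2° = 9.2 + 8.29·4.9·0.6108·0.4706 = 20.875 kPa
Denominator = 18.1·4.9·sin38.6°·cos38.6° = 18.1·4.9·0.6239·0.7815 = 43.243 kPa
FS = 20.875 / 43.243 = 0.483

FS = 0.48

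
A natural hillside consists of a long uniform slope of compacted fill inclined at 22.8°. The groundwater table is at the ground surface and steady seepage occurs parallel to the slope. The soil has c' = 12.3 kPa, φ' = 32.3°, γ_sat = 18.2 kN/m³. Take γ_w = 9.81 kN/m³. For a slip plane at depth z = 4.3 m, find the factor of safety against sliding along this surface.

With seepage parallel to the slope and the water table at the surface, the effective normal stress on the slip plane uses the buoyant unit weight γ' = γ_sat − γ_w while the driving shear stress uses γ_sat:
FS = [c' + γ' z cos²β tanφ'] / [γ_sat z sinβ cosβ]
γ' = 18.2 − 9.81 = 8.39 kN/m³
Numerator = 12.3 + 8.39·4.3·cos²22.8°·tan32.3° = 12.3 + 8.39·4.3·0.8498·0.6322 = 31.682 kPa
Denominator = 18.2·4.3·sin22.8°·cos22.8° = 18.2·4.3·0.3875·0.9219 = 27.957 kPa
FS = 31.682 / 27.957 = 1.133

FS = 1.13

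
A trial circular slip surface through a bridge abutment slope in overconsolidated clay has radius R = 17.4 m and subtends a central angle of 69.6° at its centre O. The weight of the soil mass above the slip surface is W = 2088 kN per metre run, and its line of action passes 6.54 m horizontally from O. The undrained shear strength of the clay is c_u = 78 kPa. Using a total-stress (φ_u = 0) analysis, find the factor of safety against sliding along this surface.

FS = 2.10

Taking moments about the centre O, the resisting moment is provided by the undrained shear strength acting along the arc:
Arc length L_a = R·θ = 17.4·(69.6°·π/180) = 17.4·1.2147 = 21.14 m
M_R = c_u·L_a·R = 78·21.14·17.4 = 28686.6 kN·m/m
M_D = W·d = 2088·6.54 = 13655.5 kN·m/m
FS = M_R / M_D = 28686.6 / 13655.5 = 2.101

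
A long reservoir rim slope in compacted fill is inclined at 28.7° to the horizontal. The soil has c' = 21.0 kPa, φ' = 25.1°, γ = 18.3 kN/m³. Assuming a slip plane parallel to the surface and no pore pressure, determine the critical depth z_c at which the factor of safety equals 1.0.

Setting FS = 1.00 in FS = [c' + γz cos²β tanφ'] / [γz sinβ cosβ] and solving for z:
z = c' / [γ cosβ (FS·sinβ − cosβ·tanφ')]
  = 21.0 / [18.3·cos28.7°·(1.00·sin28.7° − cos28.7°·tan25.1°)]
  = 21.0 / [18.3·0.8771·(1.00·0.4802 − 0.8771·0.4684)]
  = 21.0 / 1.1130 = 18.868 m

z_c = 18.87 m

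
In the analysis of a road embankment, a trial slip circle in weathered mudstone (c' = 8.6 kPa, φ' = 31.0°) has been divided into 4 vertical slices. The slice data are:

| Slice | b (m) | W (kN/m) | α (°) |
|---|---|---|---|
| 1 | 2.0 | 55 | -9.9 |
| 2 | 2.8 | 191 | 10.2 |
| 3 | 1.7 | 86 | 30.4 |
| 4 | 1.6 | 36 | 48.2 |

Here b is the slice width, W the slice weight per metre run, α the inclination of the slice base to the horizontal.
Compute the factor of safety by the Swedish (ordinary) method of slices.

Ordinary method of slices: FS = Σ[c'·Δl_i + (W_i cosα_i)·tanφ'] / Σ W_i sinα_i, with Δl_i = b_i / cosα_i.
Slice 1: Δl = 2.0/cos(-9.9°) = 2.030 m; N'_1 = 55·cos(-9.9°) = 54.2; c'Δl = 17.46; W sinα = -9.5
Slice 2: Δl = 2.8/cos10.2° = 2.845 m; N'_2 = 191·cos10.2° = 188.0; c'Δl = 24.47; W sinα = 33.8
Slice 3: Δl = 1.7/cos30.4° = 1.971 m; N'_3 = 86·cos30.4° = 74.2; c'Δl = 16.95; W sinα = 43.5
Slice 4: Δl = 1.6/cos48.2° = 2.400 m; N'_4 = 36·cos48.2° = 24.0; c'Δl = 20.64; W sinα = 26.8
Σc'Δl = 79.5 kN/m; ΣN' = 340.3 kN/m; ΣW sinα = 94.7 kN/m
Resisting = 79.5 + 340.3·tan31.0° = 79.5 + 204.5 = 284.0 kN/m
FS = 284.0 / 94.7 = 2.998

FS = 3.00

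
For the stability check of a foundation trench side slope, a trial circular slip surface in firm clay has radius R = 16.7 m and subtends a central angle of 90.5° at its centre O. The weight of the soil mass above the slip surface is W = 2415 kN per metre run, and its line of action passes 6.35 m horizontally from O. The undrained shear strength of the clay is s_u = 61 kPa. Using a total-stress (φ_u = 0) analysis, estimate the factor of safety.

Taking moments about the centre O, the resisting moment is provided by the undrained shear strength acting along the arc:
Arc length L_a = R·θ = 16.7·(90.5°·π/180) = 16.7·1.5795 = 26.38 m
M_R = s_u·L_a·R = 61·26.38·16.7 = 26871.3 kN·m/m
M_D = W·d = 2415·6.35 = 15335.2 kN·m/m
FS = M_R / M_D = 26871.3 / 15335.2 = 1.752

FS = 1.75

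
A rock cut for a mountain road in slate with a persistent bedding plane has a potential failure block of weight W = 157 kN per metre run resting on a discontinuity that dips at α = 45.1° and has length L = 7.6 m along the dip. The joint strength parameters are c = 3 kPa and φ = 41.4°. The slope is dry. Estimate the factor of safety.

FS = 1.08

Resolving the block weight along and normal to the plane and applying the Mohr–Coulomb strength on the joint:
N' = W cosα = 157·cos45.1° = 110.8 kN/m
Driving force T = W sinα = 157·sin45.1° = 111.2 kN/m
Resisting force R = c·L + N'·tanφ = 3·7.6 + 110.8·tan41.4° = 22.8 + 97.7 = 120.5 kN/m
FS = R / T = 120.5 / 111.2 = 1.084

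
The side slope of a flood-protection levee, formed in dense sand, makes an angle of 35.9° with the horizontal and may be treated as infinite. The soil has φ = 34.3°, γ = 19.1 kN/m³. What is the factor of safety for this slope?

FS = 0.94

For a dry cohesionless infinite slope the factor of safety is FS = tanφ / tanβ.
FS = tan34.3° / tan35.9° = 0.6822 / 0.7239 = 0.942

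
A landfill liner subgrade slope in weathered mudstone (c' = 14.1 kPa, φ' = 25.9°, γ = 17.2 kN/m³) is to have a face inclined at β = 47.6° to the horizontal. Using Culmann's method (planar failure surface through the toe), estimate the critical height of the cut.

Culmann's analysis gives the critical failure plane at α_cr = (β + φ')/2 = (47.6 + 25.9)/2 = 36.8°, and the critical height
H_c = (4c'/γ) · sinβ cosφ' / [1 − cos(β − φ')]
    = (4·14.1/17.2) · sin47.6°·cos25.9° / [1 − cos(21.7°)]
    = 3.279 · 0.7385·0.8996 / [1 − 0.9291]
    = 3.279 · 0.6643 / 0.0709
    = 30.74 m

H_c = 30.74 m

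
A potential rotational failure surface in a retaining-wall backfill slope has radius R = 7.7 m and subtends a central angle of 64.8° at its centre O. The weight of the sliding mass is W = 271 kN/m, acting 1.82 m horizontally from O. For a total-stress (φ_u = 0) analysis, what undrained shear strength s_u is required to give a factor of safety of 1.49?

s_u = 11.0 kPa

FS = s_u·L_a·R / (W·d), so s_u = FS·W·d / (L_a·R).
Arc length L_a = R·θ = 7.7·(64.8°·π/180) = 7.7·1.1310 = 8.71 m
s_u = 1.49·271·1.82 / (8.71·7.7) = 734.9 / 67.06 = 10.96 kPa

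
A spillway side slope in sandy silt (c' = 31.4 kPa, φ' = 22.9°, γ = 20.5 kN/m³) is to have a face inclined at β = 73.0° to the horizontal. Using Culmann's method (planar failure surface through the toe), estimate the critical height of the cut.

H_c = 15.05 m

Culmann's analysis gives the critical failure plane at α_cr = (β + φ')/2 = (73.0 + 22.9)/2 = 48.0°, and the critical height
H_c = (4c'/γ) · sinβ cosφ' / [1 − cos(β − φ')]
    = (4·31.4/20.5) · sin73.0°·cos22.9° / [1 − cos(50.1°)]
    = 6.127 · 0.9563·0.9212 / [1 − 0.6414]
    = 6.127 · 0.8809 / 0.3586
    = 15.05 m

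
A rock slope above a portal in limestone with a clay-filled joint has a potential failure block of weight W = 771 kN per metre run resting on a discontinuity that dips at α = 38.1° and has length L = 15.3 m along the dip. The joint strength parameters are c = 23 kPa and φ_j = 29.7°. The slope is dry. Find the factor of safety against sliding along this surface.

FS = 1.47

Resolving the block weight along and normal to the plane and applying the Mohr–Coulomb strength on the joint:
N' = W cosα = 771·cos38.1° = 606.7 kN/m
Driving force T = W sinα = 771·sin38.1° = 475.7 kN/m
Resisting force R = c·L + N'·tanφ_j = 23·15.3 + 606.7·tan29.7° = 351.9 + 346.1 = 698.0 kN/m
FS = R / T = 698.0 / 475.7 = 1.467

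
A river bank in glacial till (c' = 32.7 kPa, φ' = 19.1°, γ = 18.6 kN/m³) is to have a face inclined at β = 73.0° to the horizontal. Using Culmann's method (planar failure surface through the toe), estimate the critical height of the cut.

H_c = 15.47 m

Culmann's analysis gives the critical failure plane at α_cr = (β + φ')/2 = (73.0 + 19.1)/2 = 46.0°, and the critical height
H_c = (4c'/γ) · sinβ cosφ' / [1 − cos(β − φ')]
    = (4·32.7/18.6) · sin73.0°·cos19.1° / [1 − cos(53.9°)]
    = 7.032 · 0.9563·0.9449 / [1 − 0.5892]
    = 7.032 · 0.9037 / 0.4108
    = 15.47 m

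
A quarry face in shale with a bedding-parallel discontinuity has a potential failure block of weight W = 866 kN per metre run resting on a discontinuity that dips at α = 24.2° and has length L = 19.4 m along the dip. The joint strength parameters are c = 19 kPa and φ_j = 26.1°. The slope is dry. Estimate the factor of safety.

FS = 2.13

Resolving the block weight along and normal to the plane and applying the Mohr–Coulomb strength on the joint:
N' = W cosα = 866·cos24.2° = 789.9 kN/m
Driving force T = W sinα = 866·sin24.2° = 355.0 kN/m
Resisting force R = c·L + N'·tanφ_j = 19·19.4 + 789.9·tan26.1° = 368.6 + 387.0 = 755.6 kN/m
FS = R / T = 755.6 / 355.0 = 2.128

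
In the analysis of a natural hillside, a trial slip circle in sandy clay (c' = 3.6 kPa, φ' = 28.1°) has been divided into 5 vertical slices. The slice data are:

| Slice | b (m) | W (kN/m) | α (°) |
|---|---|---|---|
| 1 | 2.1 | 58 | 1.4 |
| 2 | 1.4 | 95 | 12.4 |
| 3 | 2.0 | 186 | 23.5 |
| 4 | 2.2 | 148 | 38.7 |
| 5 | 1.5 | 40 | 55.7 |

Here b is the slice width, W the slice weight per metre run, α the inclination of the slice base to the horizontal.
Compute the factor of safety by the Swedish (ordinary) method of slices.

Ordinary method of slices: FS = Σ[c'·Δl_i + (W_i cosα_i)·tanφ'] / Σ W_i sinα_i, with Δl_i = b_i / cosα_i.
Slice 1: Δl = 2.1/cos1.4° = 2.101 m; N'_1 = 58·cos1.4° = 58.0; c'Δl = 7.56; W sinα = 1.4
Slice 2: Δl = 1.4/cos12.4° = 1.433 m; N'_2 = 95·cos12.4° = 92.8; c'Δl = 5.16; W sinα = 20.4
Slice 3: Δl = 2.0/cos23.5° = 2.181 m; N'_3 = 186·cos23.5° = 170.6; c'Δl = 7.85; W sinα = 74.2
Slice 4: Δl = 2.2/cos38.7° = 2.819 m; N'_4 = 148·cos38.7° = 115.5; c'Δl = 10.15; W sinα = 92.5
Slice 5: Δl = 1.5/cos55.7° = 2.662 m; N'_5 = 40·cos55.7° = 22.5; c'Δl = 9.58; W sinα = 33.0
Σc'Δl = 40.3 kN/m; ΣN' = 459.4 kN/m; ΣW sinα = 221.6 kN/m
Resisting = 40.3 + 459.4·tan28.1° = 40.3 + 245.3 = 285.6 kN/m
FS = 285.6 / 221.6 = 1.289

FS = 1.29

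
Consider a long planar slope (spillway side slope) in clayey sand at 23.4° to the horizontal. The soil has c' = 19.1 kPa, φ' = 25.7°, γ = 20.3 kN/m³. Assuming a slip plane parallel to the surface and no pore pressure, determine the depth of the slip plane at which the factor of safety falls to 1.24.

z = 20.19 m

Setting FS = 1.24 in FS = [c' + γz cos²β tanφ'] / [γz sinβ cosβ] and solving for z:
z = c' / [γ cosβ (FS·sinβ − cosβ·tanφ')]
  = 19.1 / [20.3·cos23.4°·(1.24·sin23.4° − cos23.4°·tan25.7°)]
  = 19.1 / [20.3·0.9178·(1.24·0.3971 − 0.9178·0.4813)]
  = 19.1 / 0.9460 = 20.190 m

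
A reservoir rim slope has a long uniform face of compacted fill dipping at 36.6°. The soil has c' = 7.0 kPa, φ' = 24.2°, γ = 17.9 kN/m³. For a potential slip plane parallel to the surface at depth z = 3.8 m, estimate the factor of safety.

For an infinite slope with a slip plane parallel to the surface (no pore pressure): FS = [c' + γz cos²β tanφ'] / [γz sinβ cosβ].
γz = 17.9·3.8 = 68.02 kN/m²
Numerator = 7.0 + 68.02·cos²36.6°·tan24.2° = 7.0 + 68.02·0.6445·0.4494 = 26.702 kPa
Denominator = 68.02·sin36.6°·cos36.6° = 68.02·0.5962·0.8028 = 32.558 kPa
FS = 26.702 / 32.558 = 0.820

FS = 0.82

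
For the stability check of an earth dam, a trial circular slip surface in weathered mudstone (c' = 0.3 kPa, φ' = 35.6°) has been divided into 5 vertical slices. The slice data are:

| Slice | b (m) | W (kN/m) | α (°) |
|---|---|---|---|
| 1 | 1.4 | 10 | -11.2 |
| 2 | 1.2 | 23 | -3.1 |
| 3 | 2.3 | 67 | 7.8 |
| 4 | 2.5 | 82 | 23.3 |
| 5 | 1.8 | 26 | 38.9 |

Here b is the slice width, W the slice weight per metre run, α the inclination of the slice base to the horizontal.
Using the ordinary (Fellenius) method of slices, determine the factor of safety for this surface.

FS = 2.60

Ordinary method of slices: FS = Σ[c'·Δl_i + (W_i cosα_i)·tanφ'] / Σ W_i sinα_i, with Δl_i = b_i / cosα_i.
Slice 1: Δl = 1.4/cos(-11.2°) = 1.427 m; N'_1 = 10·cos(-11.2°) = 9.8; c'Δl = 0.43; W sinα = -1.9
Slice 2: Δl = 1.2/cos(-3.1°) = 1.202 m; N'_2 = 23·cos(-3.1°) = 23.0; c'Δl = 0.36; W sinα = -1.2
Slice 3: Δl = 2.3/cos7.8° = 2.321 m; N'_3 = 67·cos7.8° = 66.4; c'Δl = 0.70; W sinα = 9.1
Slice 4: Δl = 2.5/cos23.3° = 2.722 m; N'_4 = 82·cos23.3° = 75.3; c'Δl = 0.82; W sinα = 32.4
Slice 5: Δl = 1.8/cos38.9° = 2.313 m; N'_5 = 26·cos38.9° = 20.2; c'Δl = 0.69; W sinα = 16.3
Σc'Δl = 3.0 kN/m; ΣN' = 194.7 kN/m; ΣW sinα = 54.7 kN/m
Resisting = 3.0 + 194.7·tan35.6° = 3.0 + 139.4 = 142.4 kN/m
FS = 142.4 / 54.7 = 2.605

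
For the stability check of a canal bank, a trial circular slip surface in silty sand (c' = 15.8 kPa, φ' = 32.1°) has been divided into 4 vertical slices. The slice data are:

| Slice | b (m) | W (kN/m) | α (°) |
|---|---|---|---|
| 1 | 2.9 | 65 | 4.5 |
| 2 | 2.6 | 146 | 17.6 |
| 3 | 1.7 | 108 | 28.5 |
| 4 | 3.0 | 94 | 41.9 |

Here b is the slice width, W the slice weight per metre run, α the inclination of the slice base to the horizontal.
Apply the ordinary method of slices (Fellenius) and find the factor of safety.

Ordinary method of slices: FS = Σ[c'·Δl_i + (W_i cosα_i)·tanφ'] / Σ W_i sinα_i, with Δl_i = b_i / cosα_i.
Slice 1: Δl = 2.9/cos4.5° = 2.909 m; N'_1 = 65·cos4.5° = 64.8; c'Δl = 45.96; W sinα = 5.1
Slice 2: Δl = 2.6/cos17.6° = 2.728 m; N'_2 = 146·cos17.6° = 139.2; c'Δl = 43.10; W sinα = 44.1
Slice 3: Δl = 1.7/cos28.5° = 1.934 m; N'_3 = 108·cos28.5° = 94.9; c'Δl = 30.56; W sinα = 51.5
Slice 4: Δl = 3.0/cos41.9° = 4.031 m; N'_4 = 94·cos41.9° = 70.0; c'Δl = 63.68; W sinα = 62.8
Σc'Δl = 183.3 kN/m; ΣN' = 368.8 kN/m; ΣW sinα = 163.6 kN/m
Resisting = 183.3 + 368.8·tan32.1° = 183.3 + 231.4 = 414.7 kN/m
FS = 414.7 / 163.6 = 2.535

FS = 2.54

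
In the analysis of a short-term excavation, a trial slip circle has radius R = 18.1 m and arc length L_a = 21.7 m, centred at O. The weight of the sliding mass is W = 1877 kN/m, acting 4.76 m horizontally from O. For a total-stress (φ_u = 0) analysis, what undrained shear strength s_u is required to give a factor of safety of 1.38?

FS = s_u·L_a·R / (W·d), so s_u = FS·W·d / (L_a·R).
s_u = 1.38·1877·4.76 / (21.70·18.1) = 12329.6 / 392.77 = 31.39 kPa

s_u = 31.4 kPa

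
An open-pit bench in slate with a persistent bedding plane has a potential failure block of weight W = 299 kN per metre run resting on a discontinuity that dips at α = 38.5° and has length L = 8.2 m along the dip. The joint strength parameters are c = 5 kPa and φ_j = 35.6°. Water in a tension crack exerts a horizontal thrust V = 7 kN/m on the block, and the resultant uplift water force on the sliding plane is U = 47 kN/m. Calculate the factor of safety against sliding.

FS = 0.90

Resolving the block weight along and normal to the plane and applying the Mohr–Coulomb strength on the joint:
N' = W cosα − U − V sinα = 299·cos38.5° − 47 − 7·sin38.5° = 182.6 kN/m
Driving force T = W sinα + V cosα = 299·sin38.5° + 7·cos38.5° = 191.6 kN/m
Resisting force R = c·L + N'·tanφ_j = 5·8.2 + 182.6·tan35.6° = 41.0 + 130.8 = 171.8 kN/m
FS = R / T = 171.8 / 191.6 = 0.896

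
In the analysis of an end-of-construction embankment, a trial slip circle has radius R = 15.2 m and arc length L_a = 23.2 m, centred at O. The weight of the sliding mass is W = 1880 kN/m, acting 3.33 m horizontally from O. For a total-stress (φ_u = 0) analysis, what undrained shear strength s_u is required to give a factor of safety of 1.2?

FS = s_u·L_a·R / (W·d), so s_u = FS·W·d / (L_a·R).
s_u = 1.2·1880·3.33 / (23.20·15.2) = 7512.5 / 352.64 = 21.30 kPa

s_u = 21.3 kPa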